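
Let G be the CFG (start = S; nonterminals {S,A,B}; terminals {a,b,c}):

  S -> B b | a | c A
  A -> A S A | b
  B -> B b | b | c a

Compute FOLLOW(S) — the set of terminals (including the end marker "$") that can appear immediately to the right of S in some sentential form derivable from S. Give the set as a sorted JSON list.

FIRST sets, iterate to fixpoint:
round 1:
  A via A→b: +{b}
  B via B→b: +{b}
  B via B→c a: +{c}
  S via S→B b: +{b,c}
  S via S→a: +{a}
  FIRST[S]={a,b,c}  FIRST[A]={b}  FIRST[B]={b,c}
round 2: (no change)
  FIRST[S]={a,b,c}  FIRST[A]={b}  FIRST[B]={b,c}

FOLLOW sets:
FOLLOW(S) := {$}
iter 1:
  A→A S A: FOLLOW(A) ⊇ FIRST(S) = {a,b,c}; new: +{a,b,c}
  A→A S A: FOLLOW(S) ⊇ FIRST(A) = {b}; new: +{b}
  B→B b: FOLLOW(B) ⊇ FIRST(b) = {b}; new: +{b}
  S→c A: FOLLOW(A) ⊇ FOLLOW(S) ⊇ {$,b}; new: +{$}
  FOLLOW(S)={$,b}  FOLLOW(A)={$,a,b,c}  FOLLOW(B)={b}
iter 2: (stable)
  FOLLOW(S)={$,b}  FOLLOW(A)={$,a,b,c}  FOLLOW(B)={b}

FOLLOW(S) = ["$", "b"]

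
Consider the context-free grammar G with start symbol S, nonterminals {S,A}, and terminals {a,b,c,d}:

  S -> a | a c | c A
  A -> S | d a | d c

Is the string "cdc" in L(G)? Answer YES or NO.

CNF form of G:
  S -> T0 T1 | T1 A | a
  A -> T0 T1 | T1 A | T2 T0 | T2 T1 | a
  T0 -> a
  T1 -> c
  T2 -> d

CYK fill:
  T[0,0] 'c' = {T1}  orig:{}
  T[1,1] 'd' = {T2}  orig:{}
  T[2,2] 'c' = {T1}  orig:{}
  T[0,1] 'cd' = ∅
  T[1,2] 'dc' = {A}
  T[0,2] 'cdc' = {A,S}

S ∈ T[0,2] ⇒ YES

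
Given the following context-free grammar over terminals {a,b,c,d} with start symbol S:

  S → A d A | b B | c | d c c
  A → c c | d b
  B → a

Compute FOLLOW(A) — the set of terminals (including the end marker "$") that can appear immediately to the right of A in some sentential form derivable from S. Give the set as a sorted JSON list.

Compute FIRST by fixpoint:
pass 1:
  A via A→c c: +{c}
  A via A→d b: +{d}
  B via B→a: +{a}
  S via S→A d A: +{c,d}
  S via S→b B: +{b}
  FIRST[S]={b,c,d}  FIRST[A]={c,d}  FIRST[B]={a}
pass 2: (stable)
  FIRST[S]={b,c,d}  FIRST[A]={c,d}  FIRST[B]={a}

FOLLOW iteration:
initialize: $ ∈ FOLLOW(S)
iter 1:
  S→A d A: FOLLOW(A) ⊇ FIRST(d) = {d}; new: +{d}
  S→A d A: FOLLOW(A) ⊇ FOLLOW(S) ⊇ {$}; new: +{$}
  S→b B: FOLLOW(B) ⊇ FOLLOW(S) ⊇ {$}; new: +{$}
  FOLLOW[S]={$}  FOLLOW[A]={$,d}  FOLLOW[B]={$}
iter 2: done
  FOLLOW[S]={$}  FOLLOW[A]={$,d}  FOLLOW[B]={$}

FOLLOW(A) = ["$", "d"]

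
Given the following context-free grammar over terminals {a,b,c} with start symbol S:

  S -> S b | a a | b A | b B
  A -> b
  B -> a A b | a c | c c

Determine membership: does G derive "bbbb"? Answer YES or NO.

Convert to CNF:
  S -> S T1 | T0 T0 | T1 A | T1 B
  A -> b
  B -> T0 T2 | T0 X3 | T2 T2
  T0 -> a
  T1 -> b
  T2 -> c
  X3 -> A T1

CYK table (by increasing span):
  [0..0]={A,T1}  "b"  orig:{A}
  [1..1]={A,T1}  "b"  orig:{A}
  [2..2]={A,T1}  "b"  orig:{A}
  [3..3]={A,T1}  "b"  orig:{A}
  [0..1]={S,X3}  "bb"  orig:{S}
  [1..2]={S,X3}  "bb"  orig:{S}
  [2..3]={S,X3}  "bb"  orig:{S}
  [0..2]={S}  "bbb"
  [1..3]={S}  "bbb"
  [0..3]={S}  "bbbb"

S ∈ T[0,3] ⇒ YES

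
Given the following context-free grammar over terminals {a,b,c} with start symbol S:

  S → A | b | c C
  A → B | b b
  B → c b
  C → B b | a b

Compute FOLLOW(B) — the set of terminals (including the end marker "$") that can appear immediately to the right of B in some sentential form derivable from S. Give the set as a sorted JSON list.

FIRST iteration:
round 1:
  A via A→b b: +{b}
  B via B→c b: +{c}
  C via C→B b: +{c}
  C via C→a b: +{a}
  S via S→A: +{b}
  S via S→c C: +{c}
  FIRST(S)={b,c}  FIRST(A)={b}  FIRST(B)={c}  FIRST(C)={a,c}
round 2:
  A via A→B: +{c}
  FIRST(S)={b,c}  FIRST(A)={b,c}  FIRST(B)={c}  FIRST(C)={a,c}
round 3: (stable)
  FIRST(S)={b,c}  FIRST(A)={b,c}  FIRST(B)={c}  FIRST(C)={a,c}

FOLLOW sets:
FOLLOW(S) := {$}
[1]
  C→B b: FOLLOW(B) ⊇ FIRST(b) = {b}; new: +{b}
  S→A: FOLLOW(A) ⊇ FOLLOW(S) ⊇ {$}; new: +{$}
  S→c C: FOLLOW(C) ⊇ FOLLOW(S) ⊇ {$}; new: +{$}
  S: {$}  A: {$}  B: {b}  C: {$}
[2]
  A→B: FOLLOW(B) ⊇ FOLLOW(A) ⊇ {$}; new: +{$}
  S: {$}  A: {$}  B: {$,b}  C: {$}
[3] done
  S: {$}  A: {$}  B: {$,b}  C: {$}

FOLLOW(B) = ["$", "b"]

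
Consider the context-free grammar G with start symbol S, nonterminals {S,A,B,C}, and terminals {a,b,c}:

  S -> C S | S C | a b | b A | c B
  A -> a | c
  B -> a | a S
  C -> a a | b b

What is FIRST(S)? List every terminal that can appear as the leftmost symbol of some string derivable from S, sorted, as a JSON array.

FIRST sets, iterate to fixpoint:
[1]
  A via A→a: +{a}
  A via A→c: +{c}
  B via B→a: +{a}
  C via C→a a: +{a}
  C via C→b b: +{b}
  S via S→C S: +{a,b}
  S via S→c B: +{c}
  S: {a,b,c}  A: {a,c}  B: {a}  C: {a,b}
[2] (no change)
  S: {a,b,c}  A: {a,c}  B: {a}  C: {a,b}

FIRST(S) = ["a", "b", "c"]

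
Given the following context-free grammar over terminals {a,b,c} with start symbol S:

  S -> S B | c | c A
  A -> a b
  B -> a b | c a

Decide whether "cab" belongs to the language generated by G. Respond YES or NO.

Convert to CNF:
  S -> S B | T2 A | c
  A -> T0 T1
  B -> T0 T1 | T2 T0
  T0 -> a
  T1 -> b
  T2 -> c

CYK fill:
  cell(0,0) c: {S,T2}  orig:{S}
  cell(1,1) a: {T0}  orig:{}
  cell(2,2) b: {T1}  orig:{}
  cell(0,1) ca: {B}
  cell(1,2) ab: {A,B}
  cell(0,2) cab: {S}

S ∈ T[0,2] ⇒ YES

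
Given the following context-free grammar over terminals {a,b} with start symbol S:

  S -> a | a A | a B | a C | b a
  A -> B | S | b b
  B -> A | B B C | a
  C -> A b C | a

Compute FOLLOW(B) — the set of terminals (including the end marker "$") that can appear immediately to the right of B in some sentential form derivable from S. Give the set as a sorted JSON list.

Compute FIRST by fixpoint:
pass 1:
  A via A→b b: +{b}
  B via B→A: +{b}
  B via B→a: +{a}
  C via C→A b C: +{b}
  C via C→a: +{a}
  S via S→a: +{a}
  S via S→b a: +{b}
  S: {a,b}  A: {b}  B: {a,b}  C: {a,b}
pass 2:
  A via A→B: +{a}
  S: {a,b}  A: {a,b}  B: {a,b}  C: {a,b}
pass 3: (no change)
  S: {a,b}  A: {a,b}  B: {a,b}  C: {a,b}

Compute FOLLOW by fixpoint:
FOLLOW(S) := {$}
round 1:
  B→B B C: FOLLOW(B) ⊇ FIRST(B) = {a,b}; new: +{a,b}
  B→B B C: FOLLOW(C) ⊇ FOLLOW(B) ⊇ {a,b}; new: +{a,b}
  C→A b C: FOLLOW(A) ⊇ FIRST(b) = {b}; new: +{b}
  S→a A: FOLLOW(A) ⊇ FOLLOW(S) ⊇ {$}; new: +{$}
  S→a B: FOLLOW(B) ⊇ FOLLOW(S) ⊇ {$}; new: +{$}
  S→a C: FOLLOW(C) ⊇ FOLLOW(S) ⊇ {$}; new: +{$}
  FOLLOW(S)={$}  FOLLOW(A)={$,b}  FOLLOW(B)={$,a,b}  FOLLOW(C)={$,a,b}
round 2:
  A→S: FOLLOW(S) ⊇ FOLLOW(A) ⊇ {$,b}; new: +{b}
  B→A: FOLLOW(A) ⊇ FOLLOW(B) ⊇ {$,a,b}; new: +{a}
  FOLLOW(S)={$,b}  FOLLOW(A)={$,a,b}  FOLLOW(B)={$,a,b}  FOLLOW(C)={$,a,b}
round 3:
  A→S: FOLLOW(S) ⊇ FOLLOW(A) ⊇ {$,a,b}; new: +{a}
  FOLLOW(S)={$,a,b}  FOLLOW(A)={$,a,b}  FOLLOW(B)={$,a,b}  FOLLOW(C)={$,a,b}
round 4: (no change)
  FOLLOW(S)={$,a,b}  FOLLOW(A)={$,a,b}  FOLLOW(B)={$,a,b}  FOLLOW(C)={$,a,b}

FOLLOW(B) = ["$", "a", "b"]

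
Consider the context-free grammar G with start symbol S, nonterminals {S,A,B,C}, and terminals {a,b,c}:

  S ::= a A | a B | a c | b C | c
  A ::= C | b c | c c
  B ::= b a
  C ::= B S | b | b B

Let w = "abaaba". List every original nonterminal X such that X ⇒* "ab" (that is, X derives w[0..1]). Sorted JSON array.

CNF form of G:
  S -> T0 C | T2 A | T2 B | T2 T1 | c
  A -> B S | T0 B | T0 T1 | T1 T1 | b
  B -> T0 T2
  C -> B S | T0 B | b
  T0 -> b
  T1 -> c
  T2 -> a

CYK table (by increasing span), restricted to cells inside w[0..1]:
  [0..0]={T2}  "a"  orig:{}
  [1..1]={A,C,T0}  "b"  orig:{A,C}
  [0..1]={S}  "ab"

Original NTs in T[0,1] deriving "ab": ["S"]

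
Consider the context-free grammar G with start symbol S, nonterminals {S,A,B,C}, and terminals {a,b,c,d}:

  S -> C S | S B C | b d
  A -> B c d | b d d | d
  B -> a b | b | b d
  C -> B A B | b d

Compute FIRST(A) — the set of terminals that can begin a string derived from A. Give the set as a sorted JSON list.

Compute FIRST by fixpoint:
round 1:
  A via A→b d d: +{b}
  A via A→d: +{d}
  B via B→a b: +{a}
  B via B→b: +{b}
  C via C→B A B: +{a,b}
  S via S→C S: +{a,b}
  S: {a,b}  A: {b,d}  B: {a,b}  C: {a,b}
round 2:
  A via A→B c d: +{a}
  S: {a,b}  A: {a,b,d}  B: {a,b}  C: {a,b}
round 3: done
  S: {a,b}  A: {a,b,d}  B: {a,b}  C: {a,b}

FIRST(A) = ["a", "b", "d"]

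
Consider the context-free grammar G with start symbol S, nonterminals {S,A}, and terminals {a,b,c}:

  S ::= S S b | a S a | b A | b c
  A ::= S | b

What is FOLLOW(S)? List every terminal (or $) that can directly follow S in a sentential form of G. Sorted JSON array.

FIRST iteration:
pass 1:
  A via A→b: +{b}
  S via S→a S a: +{a}
  S via S→b A: +{b}
  FIRST[S]={a,b}  FIRST[A]={b}
pass 2:
  A via A→S: +{a}
  FIRST[S]={a,b}  FIRST[A]={a,b}
pass 3: (no change)
  FIRST[S]={a,b}  FIRST[A]={a,b}

FOLLOW iteration:
seed FOLLOW(S) with $
pass 1:
  S→S S b: FOLLOW(S) ⊇ FIRST(S) = {a,b}; new: +{a,b}
  S→b A: FOLLOW(A) ⊇ FOLLOW(S) ⊇ {$,a,b}; new: +{$,a,b}
  FOLLOW(S)={$,a,b}  FOLLOW(A)={$,a,b}
pass 2: (stable)
  FOLLOW(S)={$,a,b}  FOLLOW(A)={$,a,b}

FOLLOW(S) = ["$", "a", "b"]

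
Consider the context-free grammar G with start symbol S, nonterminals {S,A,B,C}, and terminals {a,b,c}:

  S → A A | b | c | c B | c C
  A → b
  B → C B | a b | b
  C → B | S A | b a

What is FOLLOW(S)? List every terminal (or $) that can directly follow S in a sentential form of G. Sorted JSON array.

FIRST sets, iterate to fixpoint:
iter 1:
  A via A→b: +{b}
  B via B→a b: +{a}
  B via B→b: +{b}
  C via C→B: +{a,b}
  S via S→A A: +{b}
  S via S→c: +{c}
  S: {b,c}  A: {b}  B: {a,b}  C: {a,b}
iter 2:
  C via C→S A: +{c}
  S: {b,c}  A: {b}  B: {a,b}  C: {a,b,c}
iter 3:
  B via B→C B: +{c}
  S: {b,c}  A: {b}  B: {a,b,c}  C: {a,b,c}
iter 4: (no change)
  S: {b,c}  A: {b}  B: {a,b,c}  C: {a,b,c}

FOLLOW sets:
seed FOLLOW(S) with $
pass 1:
  B→C B: FOLLOW(C) ⊇ FIRST(B) = {a,b,c}; new: +{a,b,c}
  C→B: FOLLOW(B) ⊇ FOLLOW(C) ⊇ {a,b,c}; new: +{a,b,c}
  C→S A: FOLLOW(S) ⊇ FIRST(A) = {b}; new: +{b}
  C→S A: FOLLOW(A) ⊇ FOLLOW(C) ⊇ {a,b,c}; new: +{a,b,c}
  S→A A: FOLLOW(A) ⊇ FOLLOW(S) ⊇ {$,b}; new: +{$}
  S→c B: FOLLOW(B) ⊇ FOLLOW(S) ⊇ {$,b}; new: +{$}
  S→c C: FOLLOW(C) ⊇ FOLLOW(S) ⊇ {$,b}; new: +{$}
  FOLLOW[S]={$,b}  FOLLOW[A]={$,a,b,c}  FOLLOW[B]={$,a,b,c}  FOLLOW[C]={$,a,b,c}
pass 2: done
  FOLLOW[S]={$,b}  FOLLOW[A]={$,a,b,c}  FOLLOW[B]={$,a,b,c}  FOLLOW[C]={$,a,b,c}

FOLLOW(S) = ["$", "b"]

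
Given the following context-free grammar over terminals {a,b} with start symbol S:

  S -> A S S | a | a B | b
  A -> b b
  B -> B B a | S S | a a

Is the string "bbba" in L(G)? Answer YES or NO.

CNF form of G:
  S -> A X3 | T1 B | a | b
  A -> T0 T0
  B -> B X2 | S S | T1 T1
  T0 -> b
  T1 -> a
  X2 -> B T1
  X3 -> S S

CYK fill:
  [0..0]={S,T0}  "b"  orig:{S}
  [1..1]={S,T0}  "b"  orig:{S}
  [2..2]={S,T0}  "b"  orig:{S}
  [3..3]={S,T1}  "a"  orig:{S}
  [0..1]={A,B,X3}  "bb"  orig:{A,B}
  [1..2]={A,B,X3}  "bb"  orig:{A,B}
  [2..3]={B,X3}  "ba"  orig:{B}
  [0..2]=∅  "bbb"
  [1..3]={X2}  "bba"  orig:{}
  [0..3]={S}  "bbba"

S ∈ T[0,3] ⇒ YES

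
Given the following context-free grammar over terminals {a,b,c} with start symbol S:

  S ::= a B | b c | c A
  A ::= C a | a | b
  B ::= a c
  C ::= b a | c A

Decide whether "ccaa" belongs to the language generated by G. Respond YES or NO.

Convert to CNF:
  S -> T0 B | T1 A | T2 T1
  A -> C T0 | a | b
  B -> T0 T1
  C -> T1 A | T2 T0
  T0 -> a
  T1 -> c
  T2 -> b

Fill CYK table bottom-up:
  cell(0,0) c: {T1}  orig:{}
  cell(1,1) c: {T1}  orig:{}
  cell(2,2) a: {A,T0}  orig:{A}
  cell(3,3) a: {A,T0}  orig:{A}
  cell(0,1) cc: ∅
  cell(1,2) ca: {C,S}
  cell(2,3) aa: ∅
  cell(0,2) cca: ∅
  cell(1,3) caa: {A}
  cell(0,3) ccaa: {C,S}

S ∈ T[0,3] ⇒ YES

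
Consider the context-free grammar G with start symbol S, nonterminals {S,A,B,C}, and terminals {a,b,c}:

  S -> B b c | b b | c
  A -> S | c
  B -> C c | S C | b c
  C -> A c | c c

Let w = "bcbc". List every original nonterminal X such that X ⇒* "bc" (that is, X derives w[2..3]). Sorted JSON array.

Convert to CNF:
  S -> B X3 | T0 T0 | c
  A -> B X2 | T0 T0 | c
  B -> C T1 | S C | T0 T1
  C -> A T1 | T1 T1
  T0 -> b
  T1 -> c
  X2 -> T0 T1
  X3 -> T0 T1

Fill CYK table bottom-up, restricted to cells inside w[2..3]:
  cell(2,2) b: {T0}  orig:{}
  cell(3,3) c: {A,S,T1}  orig:{A,S}
  cell(2,3) bc: {B,X2,X3}  orig:{B}

Original NTs in T[2,3] deriving "bc": ["B"]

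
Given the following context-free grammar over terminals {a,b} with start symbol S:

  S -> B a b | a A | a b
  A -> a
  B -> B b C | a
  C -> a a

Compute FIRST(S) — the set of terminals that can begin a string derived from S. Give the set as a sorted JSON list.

Compute FIRST by fixpoint:
pass 1:
  A via A→a: +{a}
  B via B→a: +{a}
  C via C→a a: +{a}
  S via S→B a b: +{a}
  FIRST[S]={a}  FIRST[A]={a}  FIRST[B]={a}  FIRST[C]={a}
pass 2: (no change)
  FIRST[S]={a}  FIRST[A]={a}  FIRST[B]={a}  FIRST[C]={a}

FIRST(S) = ["a"]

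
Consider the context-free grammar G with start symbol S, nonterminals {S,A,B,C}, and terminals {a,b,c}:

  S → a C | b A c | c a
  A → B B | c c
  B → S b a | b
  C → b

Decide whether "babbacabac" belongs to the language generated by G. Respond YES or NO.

Convert to CNF:
  S -> T0 T2 | T1 X4 | T2 C
  A -> B B | T0 T0
  B -> S X3 | b
  C -> b
  T0 -> c
  T1 -> b
  T2 -> a
  X3 -> T1 T2
  X4 -> A T0

CYK fill:
  T[0,0] 'b' = {B,C,T1}  orig:{B,C}
  T[1,1] 'a' = {T2}  orig:{}
  T[2,2] 'b' = {B,C,T1}  orig:{B,C}
  T[3,3] 'b' = {B,C,T1}  orig:{B,C}
  T[4,4] 'a' = {T2}  orig:{}
  T[5,5] 'c' = {T0}  orig:{}
  T[6,6] 'a' = {T2}  orig:{}
  T[7,7] 'b' = {B,C,T1}  orig:{B,C}
  T[8,8] 'a' = {T2}  orig:{}
  T[9,9] 'c' = {T0}  orig:{}
  T[0,1] 'ba' = {X3}  orig:{}
  T[1,2] 'ab' = {S}
  T[2,3] 'bb' = {A}
  T[3,4] 'ba' = {X3}  orig:{}
  T[4,5] 'ac' = ∅
  T[5,6] 'ca' = {S}
  T[6,7] 'ab' = {S}
  T[7,8] 'ba' = {X3}  orig:{}
  T[8,9] 'ac' = ∅
  T[0,2] 'bab' = ∅
  T[1,3] 'abb' = ∅
  T[2,4] 'bba' = ∅
  T[3,5] 'bac' = ∅
  T[4,6] 'aca' = ∅
  T[5,7] 'cab' = ∅
  T[6,8] 'aba' = ∅
  T[7,9] 'bac' = ∅
  T[0,3] 'babb' = ∅
  T[1,4] 'abba' = {B}
  T[2,5] 'bbac' = ∅
  T[3,6] 'baca' = ∅
  T[4,7] 'acab' = ∅
  T[5,8] 'caba' = {B}
  T[6,9] 'abac' = ∅
  T[0,4] 'babba' = {A}
  T[1,5] 'abbac' = ∅
  T[2,6] 'bbaca' = ∅
  T[3,7] 'bacab' = ∅
  T[4,8] 'acaba' = ∅
  T[5,9] 'cabac' = ∅
  T[0,5] 'babbac' = {X4}  orig:{}
  T[1,6] 'abbaca' = ∅
  T[2,7] 'bbacab' = ∅
  T[3,8] 'bacaba' = ∅
  T[4,9] 'acabac' = ∅
  T[0,6] 'babbaca' = ∅
  T[1,7] 'abbacab' = ∅
  T[2,8] 'bbacaba' = ∅
  T[3,9] 'bacabac' = ∅
  T[0,7] 'babbacab' = ∅
  T[1,8] 'abbacaba' = {A}
  T[2,9] 'bbacabac' = ∅
  T[0,8] 'babbacaba' = ∅
  T[1,9] 'abbacabac' = {X4}  orig:{}
  T[0,9] 'babbacabac' = {S}

S ∈ T[0,9] ⇒ YES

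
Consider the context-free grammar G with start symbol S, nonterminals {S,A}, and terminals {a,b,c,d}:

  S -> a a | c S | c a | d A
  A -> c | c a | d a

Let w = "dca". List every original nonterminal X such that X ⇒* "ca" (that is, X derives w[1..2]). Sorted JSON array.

Convert to CNF:
  S -> T0 S | T0 T1 | T1 T1 | T2 A
  A -> T0 T1 | T2 T1 | c
  T0 -> c
  T1 -> a
  T2 -> d

CYK table (by increasing span) (cells [i..j] with 1 ≤ i ≤ j ≤ 2 only):
  [1..1]={A,T0}  "c"  orig:{A}
  [2..2]={T1}  "a"  orig:{}
  [1..2]={A,S}  "ca"

Original NTs in T[1,2] deriving "ca": ["A", "S"]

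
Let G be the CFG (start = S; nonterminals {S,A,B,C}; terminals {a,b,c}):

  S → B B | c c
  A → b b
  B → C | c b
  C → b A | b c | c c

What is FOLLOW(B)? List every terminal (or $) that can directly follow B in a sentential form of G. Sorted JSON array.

Compute FIRST by fixpoint:
pass 1:
  A via A→b b: +{b}
  B via B→c b: +{c}
  C via C→b A: +{b}
  C via C→c c: +{c}
  S via S→B B: +{c}
  FIRST[S]={c}  FIRST[A]={b}  FIRST[B]={c}  FIRST[C]={b,c}
pass 2:
  B via B→C: +{b}
  S via S→B B: +{b}
  FIRST[S]={b,c}  FIRST[A]={b}  FIRST[B]={b,c}  FIRST[C]={b,c}
pass 3: (stable)
  FIRST[S]={b,c}  FIRST[A]={b}  FIRST[B]={b,c}  FIRST[C]={b,c}

FOLLOW sets:
seed FOLLOW(S) with $
iter 1:
  S→B B: FOLLOW(B) ⊇ FIRST(B) = {b,c}; new: +{b,c}
  S→B B: FOLLOW(B) ⊇ FOLLOW(S) ⊇ {$}; new: +{$}
  FOLLOW[S]={$}  FOLLOW[A]={}  FOLLOW[B]={$,b,c}  FOLLOW[C]={}
iter 2:
  B→C: FOLLOW(C) ⊇ FOLLOW(B) ⊇ {$,b,c}; new: +{$,b,c}
  C→b A: FOLLOW(A) ⊇ FOLLOW(C) ⊇ {$,b,c}; new: +{$,b,c}
  FOLLOW[S]={$}  FOLLOW[A]={$,b,c}  FOLLOW[B]={$,b,c}  FOLLOW[C]={$,b,c}
iter 3: (stable)
  FOLLOW[S]={$}  FOLLOW[A]={$,b,c}  FOLLOW[B]={$,b,c}  FOLLOW[C]={$,b,c}

FOLLOW(B) = ["$", "b", "c"]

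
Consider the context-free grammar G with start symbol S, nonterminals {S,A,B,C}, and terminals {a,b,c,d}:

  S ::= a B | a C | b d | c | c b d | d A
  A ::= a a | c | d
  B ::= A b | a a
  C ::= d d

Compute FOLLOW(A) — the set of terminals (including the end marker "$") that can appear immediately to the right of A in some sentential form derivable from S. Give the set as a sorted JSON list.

Compute FIRST by fixpoint:
[1]
  A via A→a a: +{a}
  A via A→c: +{c}
  A via A→d: +{d}
  B via B→A b: +{a,c,d}
  C via C→d d: +{d}
  S via S→a B: +{a}
  S via S→b d: +{b}
  S via S→c: +{c}
  S via S→d A: +{d}
  S: {a,b,c,d}  A: {a,c,d}  B: {a,c,d}  C: {d}
[2] (no change)
  S: {a,b,c,d}  A: {a,c,d}  B: {a,c,d}  C: {d}

Compute FOLLOW by fixpoint:
initialize: $ ∈ FOLLOW(S)
round 1:
  B→A b: FOLLOW(A) ⊇ FIRST(b) = {b}; new: +{b}
  S→a B: FOLLOW(B) ⊇ FOLLOW(S) ⊇ {$}; new: +{$}
  S→a C: FOLLOW(C) ⊇ FOLLOW(S) ⊇ {$}; new: +{$}
  S→d A: FOLLOW(A) ⊇ FOLLOW(S) ⊇ {$}; new: +{$}
  FOLLOW(S)={$}  FOLLOW(A)={$,b}  FOLLOW(B)={$}  FOLLOW(C)={$}
round 2: — fixpoint
  FOLLOW(S)={$}  FOLLOW(A)={$,b}  FOLLOW(B)={$}  FOLLOW(C)={$}

FOLLOW(A) = ["$", "b"]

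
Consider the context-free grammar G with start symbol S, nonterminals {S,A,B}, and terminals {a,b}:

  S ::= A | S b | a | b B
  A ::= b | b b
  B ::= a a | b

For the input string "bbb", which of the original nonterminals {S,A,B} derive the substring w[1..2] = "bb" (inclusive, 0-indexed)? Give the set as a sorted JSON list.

Convert to CNF:
  S -> S T0 | T0 B | T0 T0 | a | b
  A -> T0 T0 | b
  B -> T1 T1 | b
  T0 -> b
  T1 -> a

CYK fill, restricted to cells inside w[1..2]:
  cell(1,1) b: {A,B,S,T0}  orig:{A,B,S}
  cell(2,2) b: {A,B,S,T0}  orig:{A,B,S}
  cell(1,2) bb: {A,S}

Original NTs in T[1,2] deriving "bb": ["A", "S"]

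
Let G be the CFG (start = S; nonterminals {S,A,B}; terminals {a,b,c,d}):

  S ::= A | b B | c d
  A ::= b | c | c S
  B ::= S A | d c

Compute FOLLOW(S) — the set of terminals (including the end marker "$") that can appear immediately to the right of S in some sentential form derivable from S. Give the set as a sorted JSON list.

Compute FIRST by fixpoint:
iter 1:
  A via A→b: +{b}
  A via A→c: +{c}
  B via B→d c: +{d}
  S via S→A: +{b,c}
  S: {b,c}  A: {b,c}  B: {d}
iter 2:
  B via B→S A: +{b,c}
  S: {b,c}  A: {b,c}  B: {b,c,d}
iter 3: (no change)
  S: {b,c}  A: {b,c}  B: {b,c,d}

FOLLOW iteration:
FOLLOW(S) := {$}
pass 1:
  B→S A: FOLLOW(S) ⊇ FIRST(A) = {b,c}; new: +{b,c}
  S→A: FOLLOW(A) ⊇ FOLLOW(S) ⊇ {$,b,c}; new: +{$,b,c}
  S→b B: FOLLOW(B) ⊇ FOLLOW(S) ⊇ {$,b,c}; new: +{$,b,c}
  S: {$,b,c}  A: {$,b,c}  B: {$,b,c}
pass 2: — fixpoint
  S: {$,b,c}  A: {$,b,c}  B: {$,b,c}

FOLLOW(S) = ["$", "b", "c"]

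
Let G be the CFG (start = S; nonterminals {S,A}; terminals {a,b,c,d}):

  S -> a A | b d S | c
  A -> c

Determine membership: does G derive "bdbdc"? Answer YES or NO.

CNF form of G:
  S -> T0 A | T1 X3 | c
  A -> c
  T0 -> a
  T1 -> b
  T2 -> d
  X3 -> T2 S

Fill CYK table bottom-up:
  T[0,0] 'b' = {T1}  orig:{}
  T[1,1] 'd' = {T2}  orig:{}
  T[2,2] 'b' = {T1}  orig:{}
  T[3,3] 'd' = {T2}  orig:{}
  T[4,4] 'c' = {A,S}
  T[0,1] 'bd' = ∅
  T[1,2] 'db' = ∅
  T[2,3] 'bd' = ∅
  T[3,4] 'dc' = {X3}  orig:{}
  T[0,2] 'bdb' = ∅
  T[1,3] 'dbd' = ∅
  T[2,4] 'bdc' = {S}
  T[0,3] 'bdbd' = ∅
  T[1,4] 'dbdc' = {X3}  orig:{}
  T[0,4] 'bdbdc' = {S}

S ∈ T[0,4] ⇒ YES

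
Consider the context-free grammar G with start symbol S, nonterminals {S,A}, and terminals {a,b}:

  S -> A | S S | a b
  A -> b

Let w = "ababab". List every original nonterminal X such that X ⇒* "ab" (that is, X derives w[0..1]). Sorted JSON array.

Convert to CNF:
  S -> S S | T0 T1 | b
  A -> b
  T0 -> a
  T1 -> b

CYK table (by increasing span) (cells [i..j] with 0 ≤ i ≤ j ≤ 1 only):
  [0..0]={T0}  "a"  orig:{}
  [1..1]={A,S,T1}  "b"  orig:{A,S}
  [0..1]={S}  "ab"

Original NTs in T[0,1] deriving "ab": ["S"]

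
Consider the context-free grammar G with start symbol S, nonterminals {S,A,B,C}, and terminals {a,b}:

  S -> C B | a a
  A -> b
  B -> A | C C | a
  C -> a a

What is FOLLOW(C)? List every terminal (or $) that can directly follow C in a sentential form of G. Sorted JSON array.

FIRST iteration:
iter 1:
  A via A→b: +{b}
  B via B→A: +{b}
  B via B→a: +{a}
  C via C→a a: +{a}
  S via S→C B: +{a}
  S: {a}  A: {b}  B: {a,b}  C: {a}
iter 2: done
  S: {a}  A: {b}  B: {a,b}  C: {a}

FOLLOW iteration:
initialize: $ ∈ FOLLOW(S)
[1]
  B→C C: FOLLOW(C) ⊇ FIRST(C) = {a}; new: +{a}
  S→C B: FOLLOW(C) ⊇ FIRST(B) = {a,b}; new: +{b}
  S→C B: FOLLOW(B) ⊇ FOLLOW(S) ⊇ {$}; new: +{$}
  FOLLOW[S]={$}  FOLLOW[A]={}  FOLLOW[B]={$}  FOLLOW[C]={a,b}
[2]
  B→A: FOLLOW(A) ⊇ FOLLOW(B) ⊇ {$}; new: +{$}
  B→C C: FOLLOW(C) ⊇ FOLLOW(B) ⊇ {$}; new: +{$}
  FOLLOW[S]={$}  FOLLOW[A]={$}  FOLLOW[B]={$}  FOLLOW[C]={$,a,b}
[3] (no change)
  FOLLOW[S]={$}  FOLLOW[A]={$}  FOLLOW[B]={$}  FOLLOW[C]={$,a,b}

FOLLOW(C) = ["$", "a", "b"]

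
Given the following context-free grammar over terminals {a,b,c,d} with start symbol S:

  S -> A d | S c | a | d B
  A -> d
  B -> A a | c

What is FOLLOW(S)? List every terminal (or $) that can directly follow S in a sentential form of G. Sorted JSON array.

FIRST sets, iterate to fixpoint:
pass 1:
  A via A→d: +{d}
  B via B→A a: +{d}
  B via B→c: +{c}
  S via S→A d: +{d}
  S via S→a: +{a}
  S: {a,d}  A: {d}  B: {c,d}
pass 2: — fixpoint
  S: {a,d}  A: {d}  B: {c,d}

FOLLOW iteration:
seed FOLLOW(S) with $
round 1:
  B→A a: FOLLOW(A) ⊇ FIRST(a) = {a}; new: +{a}
  S→A d: FOLLOW(A) ⊇ FIRST(d) = {d}; new: +{d}
  S→S c: FOLLOW(S) ⊇ FIRST(c) = {c}; new: +{c}
  S→d B: FOLLOW(B) ⊇ FOLLOW(S) ⊇ {$,c}; new: +{$,c}
  FOLLOW[S]={$,c}  FOLLOW[A]={a,d}  FOLLOW[B]={$,c}
round 2: done
  FOLLOW[S]={$,c}  FOLLOW[A]={a,d}  FOLLOW[B]={$,c}

FOLLOW(S) = ["$", "c"]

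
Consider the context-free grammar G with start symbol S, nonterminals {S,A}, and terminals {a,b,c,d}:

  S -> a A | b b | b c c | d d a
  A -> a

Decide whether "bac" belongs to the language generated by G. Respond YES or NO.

CNF form of G:
  S -> T0 A | T1 T1 | T1 X4 | T3 X5
  A -> a
  T0 -> a
  T1 -> b
  T2 -> c
  T3 -> d
  X4 -> T2 T2
  X5 -> T3 T0

CYK fill:
  cell(0,0) b: {T1}  orig:{}
  cell(1,1) a: {A,T0}  orig:{A}
  cell(2,2) c: {T2}  orig:{}
  cell(0,1) ba: ∅
  cell(1,2) ac: ∅
  cell(0,2) bac: ∅

S ∉ T[0,2] ⇒ NO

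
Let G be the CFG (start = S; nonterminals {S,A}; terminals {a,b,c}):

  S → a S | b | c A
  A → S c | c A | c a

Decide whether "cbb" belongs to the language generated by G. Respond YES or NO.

CNF form of G:
  S -> T0 A | T1 S | b
  A -> S T0 | T0 A | T0 T1
  T0 -> c
  T1 -> a

CYK table (by increasing span):
  [0..0]={T0}  "c"  orig:{}
  [1..1]={S}  "b"
  [2..2]={S}  "b"
  [0..1]=∅  "cb"
  [1..2]=∅  "bb"
  [0..2]=∅  "cbb"

S ∉ T[0,2] ⇒ NO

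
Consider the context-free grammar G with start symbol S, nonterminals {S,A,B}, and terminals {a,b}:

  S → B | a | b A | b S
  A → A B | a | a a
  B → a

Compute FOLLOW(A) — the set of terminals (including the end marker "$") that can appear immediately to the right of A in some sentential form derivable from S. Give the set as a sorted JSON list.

FIRST sets, iterate to fixpoint:
round 1:
  A via A→a: +{a}
  B via B→a: +{a}
  S via S→B: +{a}
  S via S→b A: +{b}
  S: {a,b}  A: {a}  B: {a}
round 2: — fixpoint
  S: {a,b}  A: {a}  B: {a}

Compute FOLLOW by fixpoint:
FOLLOW(S) := {$}
[1]
  A→A B: FOLLOW(A) ⊇ FIRST(B) = {a}; new: +{a}
  A→A B: FOLLOW(B) ⊇ FOLLOW(A) ⊇ {a}; new: +{a}
  S→B: FOLLOW(B) ⊇ FOLLOW(S) ⊇ {$}; new: +{$}
  S→b A: FOLLOW(A) ⊇ FOLLOW(S) ⊇ {$}; new: +{$}
  FOLLOW(S)={$}  FOLLOW(A)={$,a}  FOLLOW(B)={$,a}
[2] done
  FOLLOW(S)={$}  FOLLOW(A)={$,a}  FOLLOW(B)={$,a}

FOLLOW(A) = ["$", "a"]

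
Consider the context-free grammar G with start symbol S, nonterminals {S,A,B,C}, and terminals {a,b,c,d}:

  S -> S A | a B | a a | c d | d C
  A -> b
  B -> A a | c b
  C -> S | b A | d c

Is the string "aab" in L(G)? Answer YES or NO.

CNF form of G:
  S -> S A | T0 B | T0 T0 | T1 T3 | T3 C
  A -> b
  B -> A T0 | T1 T2
  C -> S A | T0 B | T0 T0 | T1 T3 | T2 A | T3 C | T3 T1
  T0 -> a
  T1 -> c
  T2 -> b
  T3 -> d

Fill CYK table bottom-up:
  T[0,0] 'a' = {T0}  orig:{}
  T[1,1] 'a' = {T0}  orig:{}
  T[2,2] 'b' = {A,T2}  orig:{A}
  T[0,1] 'aa' = {C,S}
  T[1,2] 'ab' = ∅
  T[0,2] 'aab' = {C,S}

S ∈ T[0,2] ⇒ YES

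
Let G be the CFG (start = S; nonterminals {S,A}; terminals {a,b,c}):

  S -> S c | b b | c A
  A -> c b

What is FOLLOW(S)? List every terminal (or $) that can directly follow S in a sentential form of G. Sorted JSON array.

Compute FIRST by fixpoint:
pass 1:
  A via A→c b: +{c}
  S via S→b b: +{b}
  S via S→c A: +{c}
  FIRST[S]={b,c}  FIRST[A]={c}
pass 2: (no change)
  FIRST[S]={b,c}  FIRST[A]={c}

FOLLOW iteration:
FOLLOW(S) := {$}
iter 1:
  S→S c: FOLLOW(S) ⊇ FIRST(c) = {c}; new: +{c}
  S→c A: FOLLOW(A) ⊇ FOLLOW(S) ⊇ {$,c}; new: +{$,c}
  FOLLOW[S]={$,c}  FOLLOW[A]={$,c}
iter 2: (stable)
  FOLLOW[S]={$,c}  FOLLOW[A]={$,c}

FOLLOW(S) = ["$", "c"]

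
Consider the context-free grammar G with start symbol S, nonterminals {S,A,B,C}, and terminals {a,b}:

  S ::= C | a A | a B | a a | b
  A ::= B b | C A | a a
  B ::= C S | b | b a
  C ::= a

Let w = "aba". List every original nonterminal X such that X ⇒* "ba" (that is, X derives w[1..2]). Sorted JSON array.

Convert to CNF:
  S -> T1 A | T1 B | T1 T1 | a | b
  A -> B T0 | C A | T1 T1
  B -> C S | T0 T1 | b
  C -> a
  T0 -> b
  T1 -> a

CYK fill (cells [i..j] with 1 ≤ i ≤ j ≤ 2 only):
  cell(1,1) b: {B,S,T0}  orig:{B,S}
  cell(2,2) a: {C,S,T1}  orig:{C,S}
  cell(1,2) ba: {B}

Original NTs in T[1,2] deriving "ba": ["B"]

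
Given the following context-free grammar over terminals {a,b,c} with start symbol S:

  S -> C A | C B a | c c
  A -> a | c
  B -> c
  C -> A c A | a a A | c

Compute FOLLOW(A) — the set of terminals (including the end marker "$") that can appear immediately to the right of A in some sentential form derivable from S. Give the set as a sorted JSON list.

Compute FIRST by fixpoint:
pass 1:
  A via A→a: +{a}
  A via A→c: +{c}
  B via B→c: +{c}
  C via C→A c A: +{a,c}
  S via S→C A: +{a,c}
  FIRST[S]={a,c}  FIRST[A]={a,c}  FIRST[B]={c}  FIRST[C]={a,c}
pass 2: (stable)
  FIRST[S]={a,c}  FIRST[A]={a,c}  FIRST[B]={c}  FIRST[C]={a,c}

Compute FOLLOW by fixpoint:
seed FOLLOW(S) with $
round 1:
  C→A c A: FOLLOW(A) ⊇ FIRST(c) = {c}; new: +{c}
  S→C A: FOLLOW(C) ⊇ FIRST(A) = {a,c}; new: +{a,c}
  S→C A: FOLLOW(A) ⊇ FOLLOW(S) ⊇ {$}; new: +{$}
  S→C B a: FOLLOW(B) ⊇ FIRST(a) = {a}; new: +{a}
  FOLLOW[S]={$}  FOLLOW[A]={$,c}  FOLLOW[B]={a}  FOLLOW[C]={a,c}
round 2:
  C→A c A: FOLLOW(A) ⊇ FOLLOW(C) ⊇ {a,c}; new: +{a}
  FOLLOW[S]={$}  FOLLOW[A]={$,a,c}  FOLLOW[B]={a}  FOLLOW[C]={a,c}
round 3: (no change)
  FOLLOW[S]={$}  FOLLOW[A]={$,a,c}  FOLLOW[B]={a}  FOLLOW[C]={a,c}

FOLLOW(A) = ["$", "a", "c"]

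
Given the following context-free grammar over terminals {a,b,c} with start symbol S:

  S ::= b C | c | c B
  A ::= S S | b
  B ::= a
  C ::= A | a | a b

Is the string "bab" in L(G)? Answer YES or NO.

Convert to CNF:
  S -> T1 C | T2 B | c
  A -> S S | b
  B -> a
  C -> S S | T0 T1 | a | b
  T0 -> a
  T1 -> b
  T2 -> c

CYK table (by increasing span):
  cell(0,0) b: {A,C,T1}  orig:{A,C}
  cell(1,1) a: {B,C,T0}  orig:{B,C}
  cell(2,2) b: {A,C,T1}  orig:{A,C}
  cell(0,1) ba: {S}
  cell(1,2) ab: {C}
  cell(0,2) bab: {S}

S ∈ T[0,2] ⇒ YES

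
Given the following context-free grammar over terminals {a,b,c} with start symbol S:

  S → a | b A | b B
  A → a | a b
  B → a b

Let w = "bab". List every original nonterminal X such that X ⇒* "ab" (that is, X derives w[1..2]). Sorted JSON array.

CNF form of G:
  S -> T1 A | T1 B | a
  A -> T0 T1 | a
  B -> T0 T1
  T0 -> a
  T1 -> b

CYK table (by increasing span) (cells [i..j] with 1 ≤ i ≤ j ≤ 2 only):
  T[1,1] 'a' = {A,S,T0}  orig:{A,S}
  T[2,2] 'b' = {T1}  orig:{}
  T[1,2] 'ab' = {A,B}

Original NTs in T[1,2] deriving "ab": ["A", "B"]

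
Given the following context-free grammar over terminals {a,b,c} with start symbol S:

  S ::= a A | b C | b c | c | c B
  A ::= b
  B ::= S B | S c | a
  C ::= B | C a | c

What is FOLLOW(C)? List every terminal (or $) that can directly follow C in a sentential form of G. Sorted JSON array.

FIRST sets, iterate to fixpoint:
round 1:
  A via A→b: +{b}
  B via B→a: +{a}
  C via C→B: +{a}
  C via C→c: +{c}
  S via S→a A: +{a}
  S via S→b C: +{b}
  S via S→c: +{c}
  S: {a,b,c}  A: {b}  B: {a}  C: {a,c}
round 2:
  B via B→S B: +{b,c}
  C via C→B: +{b}
  S: {a,b,c}  A: {b}  B: {a,b,c}  C: {a,b,c}
round 3: done
  S: {a,b,c}  A: {b}  B: {a,b,c}  C: {a,b,c}

FOLLOW sets:
seed FOLLOW(S) with $
pass 1:
  B→S B: FOLLOW(S) ⊇ FIRST(B) = {a,b,c}; new: +{a,b,c}
  C→C a: FOLLOW(C) ⊇ FIRST(a) = {a}; new: +{a}
  S→a A: FOLLOW(A) ⊇ FOLLOW(S) ⊇ {$,a,b,c}; new: +{$,a,b,c}
  S→b C: FOLLOW(C) ⊇ FOLLOW(S) ⊇ {$,a,b,c}; new: +{$,b,c}
  S→c B: FOLLOW(B) ⊇ FOLLOW(S) ⊇ {$,a,b,c}; new: +{$,a,b,c}
  FOLLOW[S]={$,a,b,c}  FOLLOW[A]={$,a,b,c}  FOLLOW[B]={$,a,b,c}  FOLLOW[C]={$,a,b,c}
pass 2: (no change)
  FOLLOW[S]={$,a,b,c}  FOLLOW[A]={$,a,b,c}  FOLLOW[B]={$,a,b,c}  FOLLOW[C]={$,a,b,c}

FOLLOW(C) = ["$", "a", "b", "c"]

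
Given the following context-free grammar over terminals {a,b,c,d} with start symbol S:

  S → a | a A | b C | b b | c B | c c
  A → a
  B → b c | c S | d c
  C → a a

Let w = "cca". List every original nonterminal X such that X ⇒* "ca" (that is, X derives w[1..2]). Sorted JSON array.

CNF form of G:
  S -> T0 C | T0 T0 | T1 B | T1 T1 | T3 A | a
  A -> a
  B -> T0 T1 | T1 S | T2 T1
  C -> T3 T3
  T0 -> b
  T1 -> c
  T2 -> d
  T3 -> a

CYK fill, restricted to cells inside w[1..2]:
  T[1,1] 'c' = {T1}  orig:{}
  T[2,2] 'a' = {A,S,T3}  orig:{A,S}
  T[1,2] 'ca' = {B}

Original NTs in T[1,2] deriving "ca": ["B"]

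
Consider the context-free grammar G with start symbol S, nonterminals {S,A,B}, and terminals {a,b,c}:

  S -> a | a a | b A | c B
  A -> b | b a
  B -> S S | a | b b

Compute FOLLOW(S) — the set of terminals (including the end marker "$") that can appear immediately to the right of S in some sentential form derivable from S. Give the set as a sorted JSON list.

FIRST sets, iterate to fixpoint:
[1]
  A via A→b: +{b}
  B via B→a: +{a}
  B via B→b b: +{b}
  S via S→a: +{a}
  S via S→b A: +{b}
  S via S→c B: +{c}
  FIRST(S)={a,b,c}  FIRST(A)={b}  FIRST(B)={a,b}
[2]
  B via B→S S: +{c}
  FIRST(S)={a,b,c}  FIRST(A)={b}  FIRST(B)={a,b,c}
[3] (stable)
  FIRST(S)={a,b,c}  FIRST(A)={b}  FIRST(B)={a,b,c}

FOLLOW iteration:
seed FOLLOW(S) with $
round 1:
  B→S S: FOLLOW(S) ⊇ FIRST(S) = {a,b,c}; new: +{a,b,c}
  S→b A: FOLLOW(A) ⊇ FOLLOW(S) ⊇ {$,a,b,c}; new: +{$,a,b,c}
  S→c B: FOLLOW(B) ⊇ FOLLOW(S) ⊇ {$,a,b,c}; new: +{$,a,b,c}
  FOLLOW(S)={$,a,b,c}  FOLLOW(A)={$,a,b,c}  FOLLOW(B)={$,a,b,c}
round 2: — fixpoint
  FOLLOW(S)={$,a,b,c}  FOLLOW(A)={$,a,b,c}  FOLLOW(B)={$,a,b,c}

FOLLOW(S) = ["$", "a", "b", "c"]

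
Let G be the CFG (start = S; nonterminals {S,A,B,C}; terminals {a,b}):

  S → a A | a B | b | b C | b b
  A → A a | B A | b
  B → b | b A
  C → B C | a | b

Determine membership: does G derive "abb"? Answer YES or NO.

CNF form of G:
  S -> T0 A | T0 B | T1 C | T1 T1 | b
  A -> A T0 | B A | b
  B -> T1 A | b
  C -> B C | a | b
  T0 -> a
  T1 -> b

CYK table (by increasing span):
  [0..0]={C,T0}  "a"  orig:{C}
  [1..1]={A,B,C,S,T1}  "b"  orig:{A,B,C,S}
  [2..2]={A,B,C,S,T1}  "b"  orig:{A,B,C,S}
  [0..1]={S}  "ab"
  [1..2]={A,B,C,S}  "bb"
  [0..2]={S}  "abb"

S ∈ T[0,2] ⇒ YES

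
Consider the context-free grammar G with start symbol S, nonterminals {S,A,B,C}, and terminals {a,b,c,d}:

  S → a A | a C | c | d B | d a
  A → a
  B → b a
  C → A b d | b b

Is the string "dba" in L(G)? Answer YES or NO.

Convert to CNF:
  S -> T1 A | T1 C | T2 B | T2 T1 | c
  A -> a
  B -> T0 T1
  C -> A X3 | T0 T0
  T0 -> b
  T1 -> a
  T2 -> d
  X3 -> T0 T2

Fill CYK table bottom-up:
  [0..0]={T2}  "d"  orig:{}
  [1..1]={T0}  "b"  orig:{}
  [2..2]={A,T1}  "a"  orig:{A}
  [0..1]=∅  "db"
  [1..2]={B}  "ba"
  [0..2]={S}  "dba"

S ∈ T[0,2] ⇒ YES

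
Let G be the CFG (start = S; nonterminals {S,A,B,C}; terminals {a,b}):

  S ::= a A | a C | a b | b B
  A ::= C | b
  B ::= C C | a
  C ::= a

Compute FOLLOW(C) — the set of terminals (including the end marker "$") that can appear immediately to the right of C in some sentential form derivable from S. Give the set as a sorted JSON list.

Compute FIRST by fixpoint:
[1]
  A via A→b: +{b}
  B via B→a: +{a}
  C via C→a: +{a}
  S via S→a A: +{a}
  S via S→b B: +{b}
  FIRST(S)={a,b}  FIRST(A)={b}  FIRST(B)={a}  FIRST(C)={a}
[2]
  A via A→C: +{a}
  FIRST(S)={a,b}  FIRST(A)={a,b}  FIRST(B)={a}  FIRST(C)={a}
[3] (stable)
  FIRST(S)={a,b}  FIRST(A)={a,b}  FIRST(B)={a}  FIRST(C)={a}

FOLLOW iteration:
initialize: $ ∈ FOLLOW(S)
round 1:
  B→C C: FOLLOW(C) ⊇ FIRST(C) = {a}; new: +{a}
  S→a A: FOLLOW(A) ⊇ FOLLOW(S) ⊇ {$}; new: +{$}
  S→a C: FOLLOW(C) ⊇ FOLLOW(S) ⊇ {$}; new: +{$}
  S→b B: FOLLOW(B) ⊇ FOLLOW(S) ⊇ {$}; new: +{$}
  FOLLOW(S)={$}  FOLLOW(A)={$}  FOLLOW(B)={$}  FOLLOW(C)={$,a}
round 2: (no change)
  FOLLOW(S)={$}  FOLLOW(A)={$}  FOLLOW(B)={$}  FOLLOW(C)={$,a}

FOLLOW(C) = ["$", "a"]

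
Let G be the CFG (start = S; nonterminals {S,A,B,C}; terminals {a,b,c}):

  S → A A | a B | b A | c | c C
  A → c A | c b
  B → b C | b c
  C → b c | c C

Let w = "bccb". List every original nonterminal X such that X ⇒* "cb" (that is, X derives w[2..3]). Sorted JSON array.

CNF form of G:
  S -> A A | T0 C | T1 A | T2 B | c
  A -> T0 A | T0 T1
  B -> T1 C | T1 T0
  C -> T0 C | T1 T0
  T0 -> c
  T1 -> b
  T2 -> a

CYK fill, restricted to cells inside w[2..3]:
  T[2,2] 'c' = {S,T0}  orig:{S}
  T[3,3] 'b' = {T1}  orig:{}
  T[2,3] 'cb' = {A}

Original NTs in T[2,3] deriving "cb": ["A"]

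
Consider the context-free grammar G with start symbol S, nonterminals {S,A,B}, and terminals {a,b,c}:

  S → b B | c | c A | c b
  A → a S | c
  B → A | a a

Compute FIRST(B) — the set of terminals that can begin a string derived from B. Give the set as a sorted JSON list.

FIRST sets, iterate to fixpoint:
[1]
  A via A→a S: +{a}
  A via A→c: +{c}
  B via B→A: +{a,c}
  S via S→b B: +{b}
  S via S→c: +{c}
  FIRST[S]={b,c}  FIRST[A]={a,c}  FIRST[B]={a,c}
[2] (no change)
  FIRST[S]={b,c}  FIRST[A]={a,c}  FIRST[B]={a,c}

FIRST(B) = ["a", "c"]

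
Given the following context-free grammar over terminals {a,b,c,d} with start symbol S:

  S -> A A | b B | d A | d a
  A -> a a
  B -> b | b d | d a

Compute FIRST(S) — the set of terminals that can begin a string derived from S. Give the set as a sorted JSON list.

FIRST sets, iterate to fixpoint:
[1]
  A via A→a a: +{a}
  B via B→b: +{b}
  B via B→d a: +{d}
  S via S→A A: +{a}
  S via S→b B: +{b}
  S via S→d A: +{d}
  FIRST[S]={a,b,d}  FIRST[A]={a}  FIRST[B]={b,d}
[2] — fixpoint
  FIRST[S]={a,b,d}  FIRST[A]={a}  FIRST[B]={b,d}

FIRST(S) = ["a", "b", "d"]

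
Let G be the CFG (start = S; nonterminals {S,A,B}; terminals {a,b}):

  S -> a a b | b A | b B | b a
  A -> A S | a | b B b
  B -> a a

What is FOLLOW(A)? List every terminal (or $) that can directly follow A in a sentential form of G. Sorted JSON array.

Compute FIRST by fixpoint:
pass 1:
  A via A→a: +{a}
  A via A→b B b: +{b}
  B via B→a a: +{a}
  S via S→a a b: +{a}
  S via S→b A: +{b}
  FIRST[S]={a,b}  FIRST[A]={a,b}  FIRST[B]={a}
pass 2: — fixpoint
  FIRST[S]={a,b}  FIRST[A]={a,b}  FIRST[B]={a}

FOLLOW sets:
initialize: $ ∈ FOLLOW(S)
[1]
  A→A S: FOLLOW(A) ⊇ FIRST(S) = {a,b}; new: +{a,b}
  A→A S: FOLLOW(S) ⊇ FOLLOW(A) ⊇ {a,b}; new: +{a,b}
  A→b B b: FOLLOW(B) ⊇ FIRST(b) = {b}; new: +{b}
  S→b A: FOLLOW(A) ⊇ FOLLOW(S) ⊇ {$,a,b}; new: +{$}
  S→b B: FOLLOW(B) ⊇ FOLLOW(S) ⊇ {$,a,b}; new: +{$,a}
  FOLLOW[S]={$,a,b}  FOLLOW[A]={$,a,b}  FOLLOW[B]={$,a,b}
[2] done
  FOLLOW[S]={$,a,b}  FOLLOW[A]={$,a,b}  FOLLOW[B]={$,a,b}

FOLLOW(A) = ["$", "a", "b"]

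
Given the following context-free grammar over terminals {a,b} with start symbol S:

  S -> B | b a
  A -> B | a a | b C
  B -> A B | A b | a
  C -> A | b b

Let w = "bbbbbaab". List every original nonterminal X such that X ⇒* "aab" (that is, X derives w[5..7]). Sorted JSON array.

Convert to CNF:
  S -> A B | A T0 | T0 T1 | a
  A -> A B | A T0 | T0 C | T1 T1 | a
  B -> A B | A T0 | a
  C -> A B | A T0 | T0 C | T0 T0 | T1 T1 | a
  T0 -> b
  T1 -> a

CYK table (by increasing span) (cells [i..j] with 5 ≤ i ≤ j ≤ 7 only):
  [5..5]={A,B,C,S,T1}  "a"  orig:{A,B,C,S}
  [6..6]={A,B,C,S,T1}  "a"  orig:{A,B,C,S}
  [7..7]={T0}  "b"  orig:{}
  [5..6]={A,B,C,S}  "aa"
  [6..7]={A,B,C,S}  "ab"
  [5..7]={A,B,C,S}  "aab"

Original NTs in T[5,7] deriving "aab": ["A", "B", "C", "S"]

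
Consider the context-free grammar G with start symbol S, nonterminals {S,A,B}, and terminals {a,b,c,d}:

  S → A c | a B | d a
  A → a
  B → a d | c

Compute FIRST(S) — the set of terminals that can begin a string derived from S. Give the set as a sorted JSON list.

FIRST sets, iterate to fixpoint:
iter 1:
  A via A→a: +{a}
  B via B→a d: +{a}
  B via B→c: +{c}
  S via S→A c: +{a}
  S via S→d a: +{d}
  FIRST[S]={a,d}  FIRST[A]={a}  FIRST[B]={a,c}
iter 2: (stable)
  FIRST[S]={a,d}  FIRST[A]={a}  FIRST[B]={a,c}

FIRST(S) = ["a", "d"]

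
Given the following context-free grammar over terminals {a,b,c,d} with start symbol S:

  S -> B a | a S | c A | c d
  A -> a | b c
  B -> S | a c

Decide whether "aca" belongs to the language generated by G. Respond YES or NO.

CNF form of G:
  S -> B T2 | T1 A | T1 T3 | T2 S
  A -> T0 T1 | a
  B -> B T2 | T1 A | T1 T3 | T2 S | T2 T1
  T0 -> b
  T1 -> c
  T2 -> a
  T3 -> d

CYK table (by increasing span):
  T[0,0] 'a' = {A,T2}  orig:{A}
  T[1,1] 'c' = {T1}  orig:{}
  T[2,2] 'a' = {A,T2}  orig:{A}
  T[0,1] 'ac' = {B}
  T[1,2] 'ca' = {B,S}
  T[0,2] 'aca' = {B,S}

S ∈ T[0,2] ⇒ YES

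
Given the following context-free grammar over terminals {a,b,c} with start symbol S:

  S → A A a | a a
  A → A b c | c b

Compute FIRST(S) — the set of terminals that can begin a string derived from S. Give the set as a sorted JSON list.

Compute FIRST by fixpoint:
[1]
  A via A→c b: +{c}
  S via S→A A a: +{c}
  S via S→a a: +{a}
  S: {a,c}  A: {c}
[2] — fixpoint
  S: {a,c}  A: {c}

FIRST(S) = ["a", "c"]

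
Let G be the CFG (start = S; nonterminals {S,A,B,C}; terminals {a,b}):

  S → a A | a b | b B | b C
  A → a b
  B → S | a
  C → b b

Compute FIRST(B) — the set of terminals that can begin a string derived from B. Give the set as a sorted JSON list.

Compute FIRST by fixpoint:
pass 1:
  A via A→a b: +{a}
  B via B→a: +{a}
  C via C→b b: +{b}
  S via S→a A: +{a}
  S via S→b B: +{b}
  FIRST[S]={a,b}  FIRST[A]={a}  FIRST[B]={a}  FIRST[C]={b}
pass 2:
  B via B→S: +{b}
  FIRST[S]={a,b}  FIRST[A]={a}  FIRST[B]={a,b}  FIRST[C]={b}
pass 3: — fixpoint
  FIRST[S]={a,b}  FIRST[A]={a}  FIRST[B]={a,b}  FIRST[C]={b}

FIRST(B) = ["a", "b"]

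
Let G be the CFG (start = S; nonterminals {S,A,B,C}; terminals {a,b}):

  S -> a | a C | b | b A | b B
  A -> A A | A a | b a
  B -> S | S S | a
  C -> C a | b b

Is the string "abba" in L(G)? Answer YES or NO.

Convert to CNF:
  S -> T0 C | T1 A | T1 B | a | b
  A -> A A | A T0 | T1 T0
  B -> S S | T0 C | T1 A | T1 B | a | b
  C -> C T0 | T1 T1
  T0 -> a
  T1 -> b

Fill CYK table bottom-up:
  [0..0]={B,S,T0}  "a"  orig:{B,S}
  [1..1]={B,S,T1}  "b"  orig:{B,S}
  [2..2]={B,S,T1}  "b"  orig:{B,S}
  [3..3]={B,S,T0}  "a"  orig:{B,S}
  [0..1]={B}  "ab"
  [1..2]={B,C,S}  "bb"
  [2..3]={A,B,S}  "ba"
  [0..2]={B,S}  "abb"
  [1..3]={B,C,S}  "bba"
  [0..3]={B,S}  "abba"

S ∈ T[0,3] ⇒ YES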